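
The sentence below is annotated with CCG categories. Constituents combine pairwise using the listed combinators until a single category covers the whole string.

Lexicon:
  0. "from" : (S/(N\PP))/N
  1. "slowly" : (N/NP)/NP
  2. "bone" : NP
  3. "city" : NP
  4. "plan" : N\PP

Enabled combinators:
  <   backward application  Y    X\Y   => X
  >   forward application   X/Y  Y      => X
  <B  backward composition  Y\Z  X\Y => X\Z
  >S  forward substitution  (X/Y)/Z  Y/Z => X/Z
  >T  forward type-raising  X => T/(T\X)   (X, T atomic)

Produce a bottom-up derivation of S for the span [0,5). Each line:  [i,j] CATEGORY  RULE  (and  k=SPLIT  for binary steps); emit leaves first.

[0,1] (S/(N\PP))/N  lex  "from"
[1,2] (N/NP)/NP  lex  "slowly"
[2,3] NP  lex  "bone"
[1,3] N/NP  >  k=2
[3,4] NP  lex  "city"
[1,4] N  >  k=3
[0,4] S/(N\PP)  >  k=1
[4,5] N\PP  lex  "plan"
[0,5] S  >  k=4

[0,5] S   >
  [0,4] S/(N\PP)   >
    [0,1] "from" : (S/(N\PP))/N
    [1,4] N   >
      [1,3] N/NP   >
        [1,2] "slowly" : (N/NP)/NP
        [2,3] "bone" : NP
      [3,4] "city" : NP
  [4,5] "plan" : N\PP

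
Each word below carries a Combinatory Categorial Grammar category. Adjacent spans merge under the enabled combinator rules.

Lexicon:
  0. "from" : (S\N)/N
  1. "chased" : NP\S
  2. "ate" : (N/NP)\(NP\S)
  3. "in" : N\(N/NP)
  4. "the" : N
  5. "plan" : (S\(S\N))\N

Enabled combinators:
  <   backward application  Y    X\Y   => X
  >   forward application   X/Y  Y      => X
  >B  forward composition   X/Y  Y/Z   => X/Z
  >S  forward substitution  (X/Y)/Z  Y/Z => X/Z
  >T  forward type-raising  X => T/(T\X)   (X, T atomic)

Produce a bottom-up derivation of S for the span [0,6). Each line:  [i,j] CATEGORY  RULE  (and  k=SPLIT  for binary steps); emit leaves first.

[0,6] S   <
  [0,4] S\N   >
    [0,1] "from" : (S\N)/N
    [1,4] N   <
      [1,3] N/NP   <
        [1,2] "chased" : NP\S
        [2,3] "ate" : (N/NP)\(NP\S)
      [3,4] "in" : N\(N/NP)
  [4,6] S\(S\N)   <
    [4,5] "the" : N
    [5,6] "plan" : (S\(S\N))\N

[0,1] (S\N)/N  lex  "from"
[1,2] NP\S  lex  "chased"
[2,3] (N/NP)\(NP\S)  lex  "ate"
[1,3] N/NP  <  k=2
[3,4] N\(N/NP)  lex  "in"
[1,4] N  <  k=3
[0,4] S\N  >  k=1
[4,5] N  lex  "the"
[5,6] (S\(S\N))\N  lex  "plan"
[4,6] S\(S\N)  <  k=5
[0,6] S  <  k=4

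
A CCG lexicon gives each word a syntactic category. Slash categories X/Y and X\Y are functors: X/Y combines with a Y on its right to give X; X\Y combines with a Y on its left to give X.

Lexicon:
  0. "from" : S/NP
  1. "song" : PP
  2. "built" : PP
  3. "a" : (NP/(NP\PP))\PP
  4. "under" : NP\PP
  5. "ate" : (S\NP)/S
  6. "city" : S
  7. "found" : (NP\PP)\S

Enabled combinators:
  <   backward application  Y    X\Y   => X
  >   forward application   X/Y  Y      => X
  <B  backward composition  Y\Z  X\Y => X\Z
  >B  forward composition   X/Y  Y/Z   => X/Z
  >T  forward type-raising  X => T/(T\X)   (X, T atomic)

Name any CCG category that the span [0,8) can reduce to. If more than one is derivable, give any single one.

[0,8] S   >
  [0,1] "from" : S/NP
  [1,8] NP   <
    [1,2] "song" : PP
    [2,8] NP\PP   <
      [2,7] S   <
        [2,5] NP   >
          [2,4] NP/(NP\PP)   <
            [2,3] "built" : PP
            [3,4] "a" : (NP/(NP\PP))\PP
          [4,5] "under" : NP\PP
        [5,7] S\NP   >
          [5,6] "ate" : (S\NP)/S
          [6,7] "city" : S
      [7,8] "found" : (NP\PP)\S

S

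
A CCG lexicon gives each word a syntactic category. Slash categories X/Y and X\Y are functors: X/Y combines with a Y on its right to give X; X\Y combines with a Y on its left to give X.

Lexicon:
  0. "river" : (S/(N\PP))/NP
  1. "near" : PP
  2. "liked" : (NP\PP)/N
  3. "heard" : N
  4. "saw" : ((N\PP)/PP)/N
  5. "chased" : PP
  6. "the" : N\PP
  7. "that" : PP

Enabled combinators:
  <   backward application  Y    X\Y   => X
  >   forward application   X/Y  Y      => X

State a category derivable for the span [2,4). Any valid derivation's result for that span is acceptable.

NP\PP

[0,8] S   >
  [0,4] S/(N\PP)   >
    [0,1] "river" : (S/(N\PP))/NP
    [1,4] NP   <
      [1,2] "near" : PP
      [2,4] NP\PP   >
        [2,3] "liked" : (NP\PP)/N
        [3,4] "heard" : N
  [4,8] N\PP   >
    [4,7] (N\PP)/PP   >
      [4,5] "saw" : ((N\PP)/PP)/N
      [5,7] N   <
        [5,6] "chased" : PP
        [6,7] "the" : N\PP
    [7,8] "that" : PP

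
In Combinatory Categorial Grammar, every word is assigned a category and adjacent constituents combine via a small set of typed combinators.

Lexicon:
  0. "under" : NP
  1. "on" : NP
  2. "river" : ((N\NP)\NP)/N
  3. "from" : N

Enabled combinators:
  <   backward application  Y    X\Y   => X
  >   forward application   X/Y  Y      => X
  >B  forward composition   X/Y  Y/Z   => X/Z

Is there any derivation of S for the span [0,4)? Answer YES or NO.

NO

NP NP ((N\NP)\NP)/N N
CKY chart[0,4] = {N}; S ∉ chart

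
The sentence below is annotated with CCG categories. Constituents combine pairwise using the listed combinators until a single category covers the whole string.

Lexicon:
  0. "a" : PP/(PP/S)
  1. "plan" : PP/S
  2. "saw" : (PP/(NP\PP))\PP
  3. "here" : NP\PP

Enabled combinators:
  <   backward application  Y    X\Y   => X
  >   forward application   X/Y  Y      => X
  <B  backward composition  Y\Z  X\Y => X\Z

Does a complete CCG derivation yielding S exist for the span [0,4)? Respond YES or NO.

PP/(PP/S) PP/S (PP/(NP\PP))\PP NP\PP
CKY chart[0,4] = {PP}; S ∉ chart

NO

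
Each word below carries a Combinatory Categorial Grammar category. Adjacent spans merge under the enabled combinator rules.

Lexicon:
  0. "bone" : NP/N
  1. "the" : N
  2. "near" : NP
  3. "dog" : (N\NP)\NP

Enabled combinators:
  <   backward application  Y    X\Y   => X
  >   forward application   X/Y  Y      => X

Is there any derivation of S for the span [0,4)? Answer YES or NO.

NP/N N NP (N\NP)\NP
CKY chart[0,4] = {N}; S ∉ chart

NO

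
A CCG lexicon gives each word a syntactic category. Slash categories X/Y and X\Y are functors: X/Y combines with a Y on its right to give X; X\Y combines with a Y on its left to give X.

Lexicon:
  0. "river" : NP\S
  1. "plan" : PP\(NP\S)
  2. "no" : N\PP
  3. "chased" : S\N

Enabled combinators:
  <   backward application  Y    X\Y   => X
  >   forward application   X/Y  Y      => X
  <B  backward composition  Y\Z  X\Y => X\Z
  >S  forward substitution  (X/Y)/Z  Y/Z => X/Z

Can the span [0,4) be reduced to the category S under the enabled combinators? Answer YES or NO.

[0,4] S   <
  [0,3] N   <
    [0,2] PP   <
      [0,1] "river" : NP\S
      [1,2] "plan" : PP\(NP\S)
    [2,3] "no" : N\PP
  [3,4] "chased" : S\N

YES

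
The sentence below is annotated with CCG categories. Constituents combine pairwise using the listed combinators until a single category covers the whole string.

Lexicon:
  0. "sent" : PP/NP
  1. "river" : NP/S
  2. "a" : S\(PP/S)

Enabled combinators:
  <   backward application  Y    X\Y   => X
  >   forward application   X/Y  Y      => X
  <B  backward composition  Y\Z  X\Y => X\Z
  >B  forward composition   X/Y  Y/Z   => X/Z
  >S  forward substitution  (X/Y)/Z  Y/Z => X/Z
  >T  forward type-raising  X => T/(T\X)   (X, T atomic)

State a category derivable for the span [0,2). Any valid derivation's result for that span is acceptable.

PP/S

[0,3] S   <
  [0,2] PP/S   >B
    [0,1] "sent" : PP/NP
    [1,2] "river" : NP/S
  [2,3] "a" : S\(PP/S)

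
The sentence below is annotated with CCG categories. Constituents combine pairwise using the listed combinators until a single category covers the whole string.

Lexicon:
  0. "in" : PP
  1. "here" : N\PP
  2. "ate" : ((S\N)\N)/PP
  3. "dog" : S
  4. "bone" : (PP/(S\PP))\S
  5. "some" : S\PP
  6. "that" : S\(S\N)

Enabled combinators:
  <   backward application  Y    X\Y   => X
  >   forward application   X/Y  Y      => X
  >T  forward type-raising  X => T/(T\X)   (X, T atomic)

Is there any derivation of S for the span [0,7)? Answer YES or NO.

[0,7] S   <
  [0,6] S\N   <
    [0,2] N   >
      [0,1] N/(N\PP)   >T
        [0,1] "in" : PP
      [1,2] "here" : N\PP
    [2,6] (S\N)\N   >
      [2,3] "ate" : ((S\N)\N)/PP
      [3,6] PP   >
        [3,5] PP/(S\PP)   <
          [3,4] "dog" : S
          [4,5] "bone" : (PP/(S\PP))\S
        [5,6] "some" : S\PP
  [6,7] "that" : S\(S\N)

YES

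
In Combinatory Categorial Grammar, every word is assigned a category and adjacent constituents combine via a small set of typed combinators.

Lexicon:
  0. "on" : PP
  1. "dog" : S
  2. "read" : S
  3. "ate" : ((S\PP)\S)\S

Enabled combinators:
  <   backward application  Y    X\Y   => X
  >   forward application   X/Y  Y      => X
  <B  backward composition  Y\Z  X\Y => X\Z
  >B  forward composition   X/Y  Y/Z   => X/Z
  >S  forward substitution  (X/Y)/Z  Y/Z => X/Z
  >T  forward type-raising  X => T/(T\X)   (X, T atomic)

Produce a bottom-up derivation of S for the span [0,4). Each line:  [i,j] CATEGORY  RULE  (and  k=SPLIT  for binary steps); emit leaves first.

[0,1] PP  lex  "on"
[1,2] S  lex  "dog"
[2,3] S  lex  "read"
[3,4] ((S\PP)\S)\S  lex  "ate"
[2,4] (S\PP)\S  <  k=3
[1,4] S\PP  <  k=2
[0,4] S  <  k=1

[0,4] S   <
  [0,1] "on" : PP
  [1,4] S\PP   <
    [1,2] "dog" : S
    [2,4] (S\PP)\S   <
      [2,3] "read" : S
      [3,4] "ate" : ((S\PP)\S)\S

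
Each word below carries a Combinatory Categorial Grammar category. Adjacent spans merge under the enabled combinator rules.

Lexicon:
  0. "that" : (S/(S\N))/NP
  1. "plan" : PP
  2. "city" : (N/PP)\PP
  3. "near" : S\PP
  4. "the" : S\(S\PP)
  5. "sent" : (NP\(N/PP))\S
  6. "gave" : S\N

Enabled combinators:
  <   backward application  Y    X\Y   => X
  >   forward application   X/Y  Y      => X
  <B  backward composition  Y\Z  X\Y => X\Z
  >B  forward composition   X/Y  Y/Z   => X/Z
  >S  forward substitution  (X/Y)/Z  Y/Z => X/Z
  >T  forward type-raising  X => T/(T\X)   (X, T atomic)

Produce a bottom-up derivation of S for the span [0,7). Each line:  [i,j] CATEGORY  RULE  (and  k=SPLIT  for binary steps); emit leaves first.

[0,7] S   >
  [0,6] S/(S\N)   >
    [0,1] "that" : (S/(S\N))/NP
    [1,6] NP   <
      [1,3] N/PP   <
        [1,2] "plan" : PP
        [2,3] "city" : (N/PP)\PP
      [3,6] NP\(N/PP)   <
        [3,5] S   <
          [3,4] "near" : S\PP
          [4,5] "the" : S\(S\PP)
        [5,6] "sent" : (NP\(N/PP))\S
  [6,7] "gave" : S\N

[0,1] (S/(S\N))/NP  lex  "that"
[1,2] PP  lex  "plan"
[2,3] (N/PP)\PP  lex  "city"
[1,3] N/PP  <  k=2
[3,4] S\PP  lex  "near"
[4,5] S\(S\PP)  lex  "the"
[3,5] S  <  k=4
[5,6] (NP\(N/PP))\S  lex  "sent"
[3,6] NP\(N/PP)  <  k=5
[1,6] NP  <  k=3
[0,6] S/(S\N)  >  k=1
[6,7] S\N  lex  "gave"
[0,7] S  >  k=6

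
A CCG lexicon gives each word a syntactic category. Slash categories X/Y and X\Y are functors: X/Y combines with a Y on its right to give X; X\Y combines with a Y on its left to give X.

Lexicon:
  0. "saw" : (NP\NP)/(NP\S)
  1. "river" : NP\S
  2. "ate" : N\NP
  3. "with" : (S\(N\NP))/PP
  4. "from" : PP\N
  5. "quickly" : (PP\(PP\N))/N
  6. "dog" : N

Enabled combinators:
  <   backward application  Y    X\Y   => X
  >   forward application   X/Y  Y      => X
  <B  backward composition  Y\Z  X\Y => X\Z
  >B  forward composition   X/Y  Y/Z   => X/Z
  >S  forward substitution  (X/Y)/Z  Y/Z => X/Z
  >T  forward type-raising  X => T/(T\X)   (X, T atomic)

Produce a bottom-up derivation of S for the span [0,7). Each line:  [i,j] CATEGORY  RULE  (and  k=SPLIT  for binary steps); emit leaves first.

[0,7] S   <
  [0,3] N\NP   <B
    [0,2] NP\NP   >
      [0,1] "saw" : (NP\NP)/(NP\S)
      [1,2] "river" : NP\S
    [2,3] "ate" : N\NP
  [3,7] S\(N\NP)   >
    [3,4] "with" : (S\(N\NP))/PP
    [4,7] PP   <
      [4,5] "from" : PP\N
      [5,7] PP\(PP\N)   >
        [5,6] "quickly" : (PP\(PP\N))/N
        [6,7] "dog" : N

[0,1] (NP\NP)/(NP\S)  lex  "saw"
[1,2] NP\S  lex  "river"
[0,2] NP\NP  >  k=1
[2,3] N\NP  lex  "ate"
[0,3] N\NP  <B  k=2
[3,4] (S\(N\NP))/PP  lex  "with"
[4,5] PP\N  lex  "from"
[5,6] (PP\(PP\N))/N  lex  "quickly"
[6,7] N  lex  "dog"
[5,7] PP\(PP\N)  >  k=6
[4,7] PP  <  k=5
[3,7] S\(N\NP)  >  k=4
[0,7] S  <  k=3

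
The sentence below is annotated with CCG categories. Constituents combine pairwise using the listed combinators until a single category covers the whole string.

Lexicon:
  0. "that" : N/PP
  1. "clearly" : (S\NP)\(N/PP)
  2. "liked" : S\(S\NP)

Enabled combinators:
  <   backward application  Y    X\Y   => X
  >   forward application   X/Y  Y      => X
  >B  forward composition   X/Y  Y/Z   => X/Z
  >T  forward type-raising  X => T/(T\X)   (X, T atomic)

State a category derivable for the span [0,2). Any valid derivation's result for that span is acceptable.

S\NP

[0,3] S   <
  [0,2] S\NP   <
    [0,1] "that" : N/PP
    [1,2] "clearly" : (S\NP)\(N/PP)
  [2,3] "liked" : S\(S\NP)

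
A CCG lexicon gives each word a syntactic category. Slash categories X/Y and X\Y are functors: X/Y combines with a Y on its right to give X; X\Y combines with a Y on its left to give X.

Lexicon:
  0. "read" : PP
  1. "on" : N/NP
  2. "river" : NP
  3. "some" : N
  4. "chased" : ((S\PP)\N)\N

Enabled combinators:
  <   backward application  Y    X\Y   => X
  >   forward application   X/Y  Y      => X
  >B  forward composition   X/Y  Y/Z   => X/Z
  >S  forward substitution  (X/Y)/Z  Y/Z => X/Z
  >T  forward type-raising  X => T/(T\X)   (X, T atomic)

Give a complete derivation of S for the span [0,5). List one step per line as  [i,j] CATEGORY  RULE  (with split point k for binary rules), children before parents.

[0,1] PP  lex  "read"
[0,1] S/(S\PP)  >T
[1,2] N/NP  lex  "on"
[2,3] NP  lex  "river"
[1,3] N  >  k=2
[3,4] N  lex  "some"
[4,5] ((S\PP)\N)\N  lex  "chased"
[3,5] (S\PP)\N  <  k=4
[1,5] S\PP  <  k=3
[0,5] S  >  k=1

[0,5] S   >
  [0,1] S/(S\PP)   >T
    [0,1] "read" : PP
  [1,5] S\PP   <
    [1,3] N   >
      [1,2] "on" : N/NP
      [2,3] "river" : NP
    [3,5] (S\PP)\N   <
      [3,4] "some" : N
      [4,5] "chased" : ((S\PP)\N)\N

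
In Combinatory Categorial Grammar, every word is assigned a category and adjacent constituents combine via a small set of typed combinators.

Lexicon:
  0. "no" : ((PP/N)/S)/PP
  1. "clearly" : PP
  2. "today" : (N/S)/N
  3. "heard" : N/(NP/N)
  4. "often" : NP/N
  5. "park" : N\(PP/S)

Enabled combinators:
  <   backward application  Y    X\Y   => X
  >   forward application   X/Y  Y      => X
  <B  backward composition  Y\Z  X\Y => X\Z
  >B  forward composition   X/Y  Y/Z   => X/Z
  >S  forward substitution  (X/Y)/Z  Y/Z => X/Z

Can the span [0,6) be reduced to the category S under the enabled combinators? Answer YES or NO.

NO

((PP/N)/S)/PP PP (N/S)/N N/(NP/N) NP/N N\(PP/S)
CKY chart[0,6] = {N}; S ∉ chart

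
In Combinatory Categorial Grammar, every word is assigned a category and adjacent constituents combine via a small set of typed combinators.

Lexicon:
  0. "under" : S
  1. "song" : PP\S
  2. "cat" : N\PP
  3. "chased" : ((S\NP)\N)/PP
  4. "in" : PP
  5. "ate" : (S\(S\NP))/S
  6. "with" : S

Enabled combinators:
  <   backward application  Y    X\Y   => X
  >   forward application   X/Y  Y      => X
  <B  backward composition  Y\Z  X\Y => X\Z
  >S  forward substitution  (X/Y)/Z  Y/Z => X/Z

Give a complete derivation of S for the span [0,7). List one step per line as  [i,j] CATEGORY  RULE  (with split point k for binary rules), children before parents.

[0,1] S  lex  "under"
[1,2] PP\S  lex  "song"
[2,3] N\PP  lex  "cat"
[1,3] N\S  <B  k=2
[0,3] N  <  k=1
[3,4] ((S\NP)\N)/PP  lex  "chased"
[4,5] PP  lex  "in"
[3,5] (S\NP)\N  >  k=4
[0,5] S\NP  <  k=3
[5,6] (S\(S\NP))/S  lex  "ate"
[6,7] S  lex  "with"
[5,7] S\(S\NP)  >  k=6
[0,7] S  <  k=5

[0,7] S   <
  [0,5] S\NP   <
    [0,3] N   <
      [0,1] "under" : S
      [1,3] N\S   <B
        [1,2] "song" : PP\S
        [2,3] "cat" : N\PP
    [3,5] (S\NP)\N   >
      [3,4] "chased" : ((S\NP)\N)/PP
      [4,5] "in" : PP
  [5,7] S\(S\NP)   >
    [5,6] "ate" : (S\(S\NP))/S
    [6,7] "with" : S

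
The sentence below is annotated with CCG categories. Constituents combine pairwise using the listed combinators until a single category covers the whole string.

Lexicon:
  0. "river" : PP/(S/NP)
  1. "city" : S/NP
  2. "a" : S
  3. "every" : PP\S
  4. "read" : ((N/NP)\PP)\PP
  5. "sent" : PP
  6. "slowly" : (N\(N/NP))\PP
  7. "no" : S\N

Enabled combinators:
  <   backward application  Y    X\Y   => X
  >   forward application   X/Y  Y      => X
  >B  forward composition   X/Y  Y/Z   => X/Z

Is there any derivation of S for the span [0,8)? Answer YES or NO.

[0,8] S   <
  [0,7] N   <
    [0,5] N/NP   <
      [0,2] PP   >
        [0,1] "river" : PP/(S/NP)
        [1,2] "city" : S/NP
      [2,5] (N/NP)\PP   <
        [2,4] PP   <
          [2,3] "a" : S
          [3,4] "every" : PP\S
        [4,5] "read" : ((N/NP)\PP)\PP
    [5,7] N\(N/NP)   <
      [5,6] "sent" : PP
      [6,7] "slowly" : (N\(N/NP))\PP
  [7,8] "no" : S\N

YES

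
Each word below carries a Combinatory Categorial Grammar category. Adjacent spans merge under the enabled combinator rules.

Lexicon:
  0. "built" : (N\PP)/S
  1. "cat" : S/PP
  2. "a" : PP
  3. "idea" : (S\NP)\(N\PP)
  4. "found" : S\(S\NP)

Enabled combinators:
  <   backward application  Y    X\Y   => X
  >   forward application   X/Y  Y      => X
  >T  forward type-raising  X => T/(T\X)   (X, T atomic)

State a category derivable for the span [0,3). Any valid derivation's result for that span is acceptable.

N\PP

[0,5] S   <
  [0,4] S\NP   <
    [0,3] N\PP   >
      [0,1] "built" : (N\PP)/S
      [1,3] S   >
        [1,2] "cat" : S/PP
        [2,3] "a" : PP
    [3,4] "idea" : (S\NP)\(N\PP)
  [4,5] "found" : S\(S\NP)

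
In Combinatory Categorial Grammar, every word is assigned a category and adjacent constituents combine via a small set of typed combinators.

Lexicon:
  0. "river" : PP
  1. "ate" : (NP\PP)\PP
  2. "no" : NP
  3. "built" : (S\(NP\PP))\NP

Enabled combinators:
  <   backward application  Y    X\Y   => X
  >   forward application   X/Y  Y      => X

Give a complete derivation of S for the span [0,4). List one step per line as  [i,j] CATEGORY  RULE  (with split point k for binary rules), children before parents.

[0,1] PP  lex  "river"
[1,2] (NP\PP)\PP  lex  "ate"
[0,2] NP\PP  <  k=1
[2,3] NP  lex  "no"
[3,4] (S\(NP\PP))\NP  lex  "built"
[2,4] S\(NP\PP)  <  k=3
[0,4] S  <  k=2

[0,4] S   <
  [0,2] NP\PP   <
    [0,1] "river" : PP
    [1,2] "ate" : (NP\PP)\PP
  [2,4] S\(NP\PP)   <
    [2,3] "no" : NP
    [3,4] "built" : (S\(NP\PP))\NP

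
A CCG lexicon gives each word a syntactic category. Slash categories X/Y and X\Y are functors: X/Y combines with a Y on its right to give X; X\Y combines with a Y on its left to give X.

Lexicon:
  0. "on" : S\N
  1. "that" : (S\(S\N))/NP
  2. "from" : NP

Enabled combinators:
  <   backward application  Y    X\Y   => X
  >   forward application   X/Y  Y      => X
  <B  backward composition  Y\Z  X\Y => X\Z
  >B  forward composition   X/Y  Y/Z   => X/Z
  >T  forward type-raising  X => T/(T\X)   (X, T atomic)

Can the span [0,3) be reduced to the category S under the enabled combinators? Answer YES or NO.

YES

[0,3] S   <
  [0,1] "on" : S\N
  [1,3] S\(S\N)   >
    [1,2] "that" : (S\(S\N))/NP
    [2,3] "from" : NP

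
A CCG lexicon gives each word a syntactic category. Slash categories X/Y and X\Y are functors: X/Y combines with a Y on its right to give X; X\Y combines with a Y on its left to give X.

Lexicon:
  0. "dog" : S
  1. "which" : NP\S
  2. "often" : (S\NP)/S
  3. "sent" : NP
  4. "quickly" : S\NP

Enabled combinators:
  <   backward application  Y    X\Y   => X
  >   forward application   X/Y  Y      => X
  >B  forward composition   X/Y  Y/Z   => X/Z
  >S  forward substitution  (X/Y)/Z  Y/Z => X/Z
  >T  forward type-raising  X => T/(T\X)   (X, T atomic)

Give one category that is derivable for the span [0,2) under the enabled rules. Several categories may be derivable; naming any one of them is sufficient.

[0,5] S   <
  [0,2] NP   <
    [0,1] "dog" : S
    [1,2] "which" : NP\S
  [2,5] S\NP   >
    [2,3] "often" : (S\NP)/S
    [3,5] S   <
      [3,4] "sent" : NP
      [4,5] "quickly" : S\NP

NP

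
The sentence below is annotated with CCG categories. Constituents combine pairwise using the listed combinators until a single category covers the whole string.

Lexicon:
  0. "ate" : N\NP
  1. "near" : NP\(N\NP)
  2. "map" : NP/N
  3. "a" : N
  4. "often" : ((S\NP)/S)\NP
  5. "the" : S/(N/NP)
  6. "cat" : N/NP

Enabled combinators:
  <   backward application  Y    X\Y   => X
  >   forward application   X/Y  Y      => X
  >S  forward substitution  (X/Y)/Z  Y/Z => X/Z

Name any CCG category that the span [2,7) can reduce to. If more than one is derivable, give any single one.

S\NP

[0,7] S   <
  [0,2] NP   <
    [0,1] "ate" : N\NP
    [1,2] "near" : NP\(N\NP)
  [2,7] S\NP   >
    [2,5] (S\NP)/S   <
      [2,4] NP   >
        [2,3] "map" : NP/N
        [3,4] "a" : N
      [4,5] "often" : ((S\NP)/S)\NP
    [5,7] S   >
      [5,6] "the" : S/(N/NP)
      [6,7] "cat" : N/NP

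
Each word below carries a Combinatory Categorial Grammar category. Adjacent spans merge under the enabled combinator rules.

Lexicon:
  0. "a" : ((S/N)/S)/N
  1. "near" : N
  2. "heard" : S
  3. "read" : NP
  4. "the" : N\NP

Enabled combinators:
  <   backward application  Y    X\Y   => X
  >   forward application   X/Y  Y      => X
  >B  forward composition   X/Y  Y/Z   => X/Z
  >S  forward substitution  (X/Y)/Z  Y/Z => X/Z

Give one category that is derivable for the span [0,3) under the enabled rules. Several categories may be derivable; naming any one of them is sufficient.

[0,5] S   >
  [0,3] S/N   >
    [0,2] (S/N)/S   >
      [0,1] "a" : ((S/N)/S)/N
      [1,2] "near" : N
    [2,3] "heard" : S
  [3,5] N   <
    [3,4] "read" : NP
    [4,5] "the" : N\NP

S/N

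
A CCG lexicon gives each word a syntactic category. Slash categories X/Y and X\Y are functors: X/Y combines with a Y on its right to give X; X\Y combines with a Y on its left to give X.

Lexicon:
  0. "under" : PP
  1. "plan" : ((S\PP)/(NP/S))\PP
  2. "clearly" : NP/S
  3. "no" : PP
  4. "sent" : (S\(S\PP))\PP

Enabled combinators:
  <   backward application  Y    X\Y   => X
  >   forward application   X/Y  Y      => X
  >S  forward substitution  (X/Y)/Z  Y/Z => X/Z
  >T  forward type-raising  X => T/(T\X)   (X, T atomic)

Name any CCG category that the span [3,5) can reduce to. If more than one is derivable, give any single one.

S\(S\PP)

[0,5] S   <
  [0,3] S\PP   >
    [0,2] (S\PP)/(NP/S)   <
      [0,1] "under" : PP
      [1,2] "plan" : ((S\PP)/(NP/S))\PP
    [2,3] "clearly" : NP/S
  [3,5] S\(S\PP)   <
    [3,4] "no" : PP
    [4,5] "sent" : (S\(S\PP))\PP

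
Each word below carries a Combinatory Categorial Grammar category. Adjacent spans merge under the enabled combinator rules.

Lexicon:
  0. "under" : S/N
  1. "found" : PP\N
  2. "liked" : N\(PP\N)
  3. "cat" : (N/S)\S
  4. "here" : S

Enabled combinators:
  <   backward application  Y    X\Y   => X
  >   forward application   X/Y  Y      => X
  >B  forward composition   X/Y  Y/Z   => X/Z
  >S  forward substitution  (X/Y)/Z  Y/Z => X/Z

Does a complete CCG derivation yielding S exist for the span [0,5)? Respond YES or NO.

NO

S/N PP\N N\(PP\N) (N/S)\S S
CKY chart[0,5] = {N}; S ∉ chart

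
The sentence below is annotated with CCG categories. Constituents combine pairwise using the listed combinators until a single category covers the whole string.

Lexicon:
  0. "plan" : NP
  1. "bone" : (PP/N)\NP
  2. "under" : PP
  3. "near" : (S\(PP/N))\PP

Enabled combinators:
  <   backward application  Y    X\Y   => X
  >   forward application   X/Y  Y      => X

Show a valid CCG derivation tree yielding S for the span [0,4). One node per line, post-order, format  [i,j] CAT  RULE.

[0,1] NP  lex  "plan"
[1,2] (PP/N)\NP  lex  "bone"
[0,2] PP/N  <  k=1
[2,3] PP  lex  "under"
[3,4] (S\(PP/N))\PP  lex  "near"
[2,4] S\(PP/N)  <  k=3
[0,4] S  <  k=2

[0,4] S   <
  [0,2] PP/N   <
    [0,1] "plan" : NP
    [1,2] "bone" : (PP/N)\NP
  [2,4] S\(PP/N)   <
    [2,3] "under" : PP
    [3,4] "near" : (S\(PP/N))\PP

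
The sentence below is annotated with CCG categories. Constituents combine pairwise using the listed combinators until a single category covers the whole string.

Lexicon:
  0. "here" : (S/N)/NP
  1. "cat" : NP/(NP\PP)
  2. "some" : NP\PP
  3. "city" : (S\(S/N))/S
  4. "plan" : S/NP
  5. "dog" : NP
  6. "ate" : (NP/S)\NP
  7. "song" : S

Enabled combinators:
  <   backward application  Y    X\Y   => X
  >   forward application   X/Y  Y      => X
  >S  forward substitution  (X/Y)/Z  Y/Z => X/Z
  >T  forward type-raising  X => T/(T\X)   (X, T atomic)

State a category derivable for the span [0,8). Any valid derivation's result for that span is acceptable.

[0,8] S   <
  [0,3] S/N   >
    [0,1] "here" : (S/N)/NP
    [1,3] NP   >
      [1,2] "cat" : NP/(NP\PP)
      [2,3] "some" : NP\PP
  [3,8] S\(S/N)   >
    [3,4] "city" : (S\(S/N))/S
    [4,8] S   >
      [4,5] "plan" : S/NP
      [5,8] NP   >
        [5,7] NP/S   <
          [5,6] "dog" : NP
          [6,7] "ate" : (NP/S)\NP
        [7,8] "song" : S

S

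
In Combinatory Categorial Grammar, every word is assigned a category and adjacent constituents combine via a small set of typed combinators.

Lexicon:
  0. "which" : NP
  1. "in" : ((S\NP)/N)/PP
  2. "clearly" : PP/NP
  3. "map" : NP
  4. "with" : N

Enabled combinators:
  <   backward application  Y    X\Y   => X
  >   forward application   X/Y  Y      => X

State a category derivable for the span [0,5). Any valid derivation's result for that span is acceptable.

[0,5] S   <
  [0,1] "which" : NP
  [1,5] S\NP   >
    [1,4] (S\NP)/N   >
      [1,2] "in" : ((S\NP)/N)/PP
      [2,4] PP   >
        [2,3] "clearly" : PP/NP
        [3,4] "map" : NP
    [4,5] "with" : N

S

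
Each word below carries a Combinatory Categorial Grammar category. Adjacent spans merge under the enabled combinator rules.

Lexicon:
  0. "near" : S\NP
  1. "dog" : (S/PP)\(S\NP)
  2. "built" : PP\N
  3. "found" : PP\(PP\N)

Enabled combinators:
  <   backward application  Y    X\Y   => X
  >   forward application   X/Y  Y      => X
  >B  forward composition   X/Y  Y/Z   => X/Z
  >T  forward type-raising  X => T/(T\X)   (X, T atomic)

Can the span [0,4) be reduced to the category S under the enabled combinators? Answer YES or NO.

[0,4] S   >
  [0,2] S/PP   <
    [0,1] "near" : S\NP
    [1,2] "dog" : (S/PP)\(S\NP)
  [2,4] PP   <
    [2,3] "built" : PP\N
    [3,4] "found" : PP\(PP\N)

YES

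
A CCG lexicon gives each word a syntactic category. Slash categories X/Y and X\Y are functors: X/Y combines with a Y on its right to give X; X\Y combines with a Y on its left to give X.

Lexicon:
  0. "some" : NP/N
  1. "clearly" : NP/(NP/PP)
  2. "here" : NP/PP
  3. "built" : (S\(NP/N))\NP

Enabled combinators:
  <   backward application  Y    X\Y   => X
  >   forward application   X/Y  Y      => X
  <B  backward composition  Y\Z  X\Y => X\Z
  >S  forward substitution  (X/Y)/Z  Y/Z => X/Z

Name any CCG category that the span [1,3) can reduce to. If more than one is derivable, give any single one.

NP

[0,4] S   <
  [0,1] "some" : NP/N
  [1,4] S\(NP/N)   <
    [1,3] NP   >
      [1,2] "clearly" : NP/(NP/PP)
      [2,3] "here" : NP/PP
    [3,4] "built" : (S\(NP/N))\NP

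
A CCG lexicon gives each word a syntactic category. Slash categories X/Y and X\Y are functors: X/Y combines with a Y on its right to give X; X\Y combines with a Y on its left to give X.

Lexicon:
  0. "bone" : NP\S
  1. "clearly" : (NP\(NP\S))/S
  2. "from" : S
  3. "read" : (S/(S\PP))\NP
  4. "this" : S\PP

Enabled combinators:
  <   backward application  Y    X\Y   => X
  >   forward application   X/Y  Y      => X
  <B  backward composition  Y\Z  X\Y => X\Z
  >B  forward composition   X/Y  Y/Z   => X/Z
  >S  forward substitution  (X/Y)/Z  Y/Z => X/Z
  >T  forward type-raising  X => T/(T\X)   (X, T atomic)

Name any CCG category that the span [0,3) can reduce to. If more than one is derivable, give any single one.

[0,5] S   >
  [0,4] S/(S\PP)   <
    [0,3] NP   <
      [0,1] "bone" : NP\S
      [1,3] NP\(NP\S)   >
        [1,2] "clearly" : (NP\(NP\S))/S
        [2,3] "from" : S
    [3,4] "read" : (S/(S\PP))\NP
  [4,5] "this" : S\PP

NP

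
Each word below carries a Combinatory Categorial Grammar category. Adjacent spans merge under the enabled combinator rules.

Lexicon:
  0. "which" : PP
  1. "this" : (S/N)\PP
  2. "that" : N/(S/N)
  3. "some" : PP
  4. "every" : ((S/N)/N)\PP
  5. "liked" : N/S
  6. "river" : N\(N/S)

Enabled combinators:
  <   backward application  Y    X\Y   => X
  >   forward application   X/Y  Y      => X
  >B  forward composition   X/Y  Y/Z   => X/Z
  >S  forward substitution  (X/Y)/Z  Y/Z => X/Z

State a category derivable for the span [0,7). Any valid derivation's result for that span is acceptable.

S

[0,7] S   >
  [0,2] S/N   <
    [0,1] "which" : PP
    [1,2] "this" : (S/N)\PP
  [2,7] N   <
    [2,6] N/S   >B
      [2,5] N/N   >B
        [2,3] "that" : N/(S/N)
        [3,5] (S/N)/N   <
          [3,4] "some" : PP
          [4,5] "every" : ((S/N)/N)\PP
      [5,6] "liked" : N/S
    [6,7] "river" : N\(N/S)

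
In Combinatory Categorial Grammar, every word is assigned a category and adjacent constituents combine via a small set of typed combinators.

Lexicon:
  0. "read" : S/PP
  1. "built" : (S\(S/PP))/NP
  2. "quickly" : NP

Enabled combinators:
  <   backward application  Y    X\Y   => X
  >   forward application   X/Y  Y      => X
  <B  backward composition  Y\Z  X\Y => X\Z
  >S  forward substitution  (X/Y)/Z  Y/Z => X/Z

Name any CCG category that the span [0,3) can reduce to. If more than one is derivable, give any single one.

[0,3] S   <
  [0,1] "read" : S/PP
  [1,3] S\(S/PP)   >
    [1,2] "built" : (S\(S/PP))/NP
    [2,3] "quickly" : NP

S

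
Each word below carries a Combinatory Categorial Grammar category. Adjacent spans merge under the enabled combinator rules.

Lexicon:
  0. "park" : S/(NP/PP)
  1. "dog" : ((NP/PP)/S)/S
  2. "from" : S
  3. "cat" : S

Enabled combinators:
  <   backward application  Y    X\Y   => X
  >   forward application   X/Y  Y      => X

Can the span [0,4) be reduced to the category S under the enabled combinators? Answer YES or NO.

YES

[0,4] S   >
  [0,1] "park" : S/(NP/PP)
  [1,4] NP/PP   >
    [1,3] (NP/PP)/S   >
      [1,2] "dog" : ((NP/PP)/S)/S
      [2,3] "from" : S
    [3,4] "cat" : S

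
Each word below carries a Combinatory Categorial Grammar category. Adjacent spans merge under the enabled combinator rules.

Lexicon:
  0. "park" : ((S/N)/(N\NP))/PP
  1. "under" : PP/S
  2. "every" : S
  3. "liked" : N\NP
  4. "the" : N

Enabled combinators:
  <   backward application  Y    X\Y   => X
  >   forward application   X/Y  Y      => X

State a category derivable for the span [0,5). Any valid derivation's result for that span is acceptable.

[0,5] S   >
  [0,4] S/N   >
    [0,3] (S/N)/(N\NP)   >
      [0,1] "park" : ((S/N)/(N\NP))/PP
      [1,3] PP   >
        [1,2] "under" : PP/S
        [2,3] "every" : S
    [3,4] "liked" : N\NP
  [4,5] "the" : N

S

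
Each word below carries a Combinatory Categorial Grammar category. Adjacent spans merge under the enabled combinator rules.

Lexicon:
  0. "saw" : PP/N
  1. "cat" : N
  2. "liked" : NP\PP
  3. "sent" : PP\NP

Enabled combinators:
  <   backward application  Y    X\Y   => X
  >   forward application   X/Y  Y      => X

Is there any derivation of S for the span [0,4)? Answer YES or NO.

PP/N N NP\PP PP\NP
CKY chart[0,4] = {PP}; S ∉ chart

NO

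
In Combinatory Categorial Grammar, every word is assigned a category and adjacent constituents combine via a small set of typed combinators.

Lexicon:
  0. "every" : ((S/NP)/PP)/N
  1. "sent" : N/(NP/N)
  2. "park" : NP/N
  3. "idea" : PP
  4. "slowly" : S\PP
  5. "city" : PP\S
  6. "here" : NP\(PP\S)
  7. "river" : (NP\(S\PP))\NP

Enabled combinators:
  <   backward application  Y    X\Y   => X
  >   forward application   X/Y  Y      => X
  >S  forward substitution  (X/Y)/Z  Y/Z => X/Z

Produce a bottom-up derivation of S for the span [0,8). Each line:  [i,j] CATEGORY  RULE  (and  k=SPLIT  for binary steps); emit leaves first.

[0,1] ((S/NP)/PP)/N  lex  "every"
[1,2] N/(NP/N)  lex  "sent"
[2,3] NP/N  lex  "park"
[1,3] N  >  k=2
[0,3] (S/NP)/PP  >  k=1
[3,4] PP  lex  "idea"
[0,4] S/NP  >  k=3
[4,5] S\PP  lex  "slowly"
[5,6] PP\S  lex  "city"
[6,7] NP\(PP\S)  lex  "here"
[5,7] NP  <  k=6
[7,8] (NP\(S\PP))\NP  lex  "river"
[5,8] NP\(S\PP)  <  k=7
[4,8] NP  <  k=5
[0,8] S  >  k=4

[0,8] S   >
  [0,4] S/NP   >
    [0,3] (S/NP)/PP   >
      [0,1] "every" : ((S/NP)/PP)/N
      [1,3] N   >
        [1,2] "sent" : N/(NP/N)
        [2,3] "park" : NP/N
    [3,4] "idea" : PP
  [4,8] NP   <
    [4,5] "slowly" : S\PP
    [5,8] NP\(S\PP)   <
      [5,7] NP   <
        [5,6] "city" : PP\S
        [6,7] "here" : NP\(PP\S)
      [7,8] "river" : (NP\(S\PP))\NP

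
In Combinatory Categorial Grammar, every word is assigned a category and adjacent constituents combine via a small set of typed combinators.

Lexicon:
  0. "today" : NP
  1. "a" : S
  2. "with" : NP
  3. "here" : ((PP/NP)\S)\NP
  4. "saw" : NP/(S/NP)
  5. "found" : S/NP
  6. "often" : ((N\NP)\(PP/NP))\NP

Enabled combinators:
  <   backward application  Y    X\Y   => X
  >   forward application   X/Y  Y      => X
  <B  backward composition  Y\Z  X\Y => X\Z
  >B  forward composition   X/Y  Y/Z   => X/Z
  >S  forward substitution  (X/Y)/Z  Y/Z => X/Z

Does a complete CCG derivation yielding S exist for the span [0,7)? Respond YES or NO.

NO

NP S NP ((PP/NP)\S)\NP NP/(S/NP) S/NP ((N\NP)\(PP/NP))\NP
CKY chart[0,7] = {N}; S ∉ chart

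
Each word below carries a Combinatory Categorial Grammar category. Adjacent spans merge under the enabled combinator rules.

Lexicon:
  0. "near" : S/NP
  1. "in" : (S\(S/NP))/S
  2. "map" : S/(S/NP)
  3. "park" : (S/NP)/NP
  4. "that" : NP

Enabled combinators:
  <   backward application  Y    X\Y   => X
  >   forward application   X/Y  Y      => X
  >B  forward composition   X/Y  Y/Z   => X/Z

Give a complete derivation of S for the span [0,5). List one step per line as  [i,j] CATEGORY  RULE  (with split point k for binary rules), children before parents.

[0,1] S/NP  lex  "near"
[1,2] (S\(S/NP))/S  lex  "in"
[2,3] S/(S/NP)  lex  "map"
[3,4] (S/NP)/NP  lex  "park"
[4,5] NP  lex  "that"
[3,5] S/NP  >  k=4
[2,5] S  >  k=3
[1,5] S\(S/NP)  >  k=2
[0,5] S  <  k=1

[0,5] S   <
  [0,1] "near" : S/NP
  [1,5] S\(S/NP)   >
    [1,2] "in" : (S\(S/NP))/S
    [2,5] S   >
      [2,3] "map" : S/(S/NP)
      [3,5] S/NP   >
        [3,4] "park" : (S/NP)/NP
        [4,5] "that" : NP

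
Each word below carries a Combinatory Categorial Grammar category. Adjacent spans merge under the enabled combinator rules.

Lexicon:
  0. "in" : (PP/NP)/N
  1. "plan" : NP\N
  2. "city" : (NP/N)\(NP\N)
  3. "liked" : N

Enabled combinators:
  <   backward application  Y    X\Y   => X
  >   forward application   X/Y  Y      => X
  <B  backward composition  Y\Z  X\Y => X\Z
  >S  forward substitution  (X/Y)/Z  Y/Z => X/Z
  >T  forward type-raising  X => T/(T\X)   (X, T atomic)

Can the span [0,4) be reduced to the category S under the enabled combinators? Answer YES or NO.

(PP/NP)/N NP\N (NP/N)\(NP\N) N
CKY chart[0,4] = {N/(N\PP), NP/(NP\PP), PP, PP/(PP\PP), S/(S\PP)}; S ∉ chart

NO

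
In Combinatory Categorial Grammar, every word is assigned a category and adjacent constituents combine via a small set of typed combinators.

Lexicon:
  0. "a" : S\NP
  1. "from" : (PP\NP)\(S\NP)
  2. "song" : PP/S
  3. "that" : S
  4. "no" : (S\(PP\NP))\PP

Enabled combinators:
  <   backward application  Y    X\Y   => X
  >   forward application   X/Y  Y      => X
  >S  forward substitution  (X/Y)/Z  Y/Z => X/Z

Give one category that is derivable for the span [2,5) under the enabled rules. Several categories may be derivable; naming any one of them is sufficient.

[0,5] S   <
  [0,2] PP\NP   <
    [0,1] "a" : S\NP
    [1,2] "from" : (PP\NP)\(S\NP)
  [2,5] S\(PP\NP)   <
    [2,4] PP   >
      [2,3] "song" : PP/S
      [3,4] "that" : S
    [4,5] "no" : (S\(PP\NP))\PP

S\(PP\NP)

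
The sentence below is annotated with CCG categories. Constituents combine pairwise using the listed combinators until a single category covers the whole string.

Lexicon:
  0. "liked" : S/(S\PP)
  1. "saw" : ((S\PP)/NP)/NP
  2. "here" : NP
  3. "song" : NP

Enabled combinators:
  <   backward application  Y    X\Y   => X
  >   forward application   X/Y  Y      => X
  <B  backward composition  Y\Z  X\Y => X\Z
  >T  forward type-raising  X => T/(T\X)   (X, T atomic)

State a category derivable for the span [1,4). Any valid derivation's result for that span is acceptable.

[0,4] S   >
  [0,1] "liked" : S/(S\PP)
  [1,4] S\PP   >
    [1,3] (S\PP)/NP   >
      [1,2] "saw" : ((S\PP)/NP)/NP
      [2,3] "here" : NP
    [3,4] "song" : NP

S\PP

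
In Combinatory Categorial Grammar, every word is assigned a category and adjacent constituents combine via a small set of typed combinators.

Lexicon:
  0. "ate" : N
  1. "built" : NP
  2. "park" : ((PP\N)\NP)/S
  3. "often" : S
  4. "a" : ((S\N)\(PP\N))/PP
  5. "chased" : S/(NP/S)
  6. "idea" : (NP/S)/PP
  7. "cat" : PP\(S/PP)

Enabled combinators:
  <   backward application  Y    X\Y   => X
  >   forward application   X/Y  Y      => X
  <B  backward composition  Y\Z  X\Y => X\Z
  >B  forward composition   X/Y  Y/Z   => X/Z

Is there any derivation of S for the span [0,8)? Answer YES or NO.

YES

[0,8] S   <
  [0,1] "ate" : N
  [1,8] S\N   <
    [1,4] PP\N   <
      [1,2] "built" : NP
      [2,4] (PP\N)\NP   >
        [2,3] "park" : ((PP\N)\NP)/S
        [3,4] "often" : S
    [4,8] (S\N)\(PP\N)   >
      [4,5] "a" : ((S\N)\(PP\N))/PP
      [5,8] PP   <
        [5,7] S/PP   >B
          [5,6] "chased" : S/(NP/S)
          [6,7] "idea" : (NP/S)/PP
        [7,8] "cat" : PP\(S/PP)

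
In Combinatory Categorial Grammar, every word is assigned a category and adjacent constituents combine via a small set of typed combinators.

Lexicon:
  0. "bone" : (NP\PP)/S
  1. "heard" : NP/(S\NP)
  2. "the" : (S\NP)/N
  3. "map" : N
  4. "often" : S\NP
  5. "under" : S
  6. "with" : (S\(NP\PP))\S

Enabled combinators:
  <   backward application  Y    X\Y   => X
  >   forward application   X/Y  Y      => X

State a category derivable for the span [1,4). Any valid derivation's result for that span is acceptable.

[0,7] S   <
  [0,5] NP\PP   >
    [0,1] "bone" : (NP\PP)/S
    [1,5] S   <
      [1,4] NP   >
        [1,2] "heard" : NP/(S\NP)
        [2,4] S\NP   >
          [2,3] "the" : (S\NP)/N
          [3,4] "map" : N
      [4,5] "often" : S\NP
  [5,7] S\(NP\PP)   <
    [5,6] "under" : S
    [6,7] "with" : (S\(NP\PP))\S

NP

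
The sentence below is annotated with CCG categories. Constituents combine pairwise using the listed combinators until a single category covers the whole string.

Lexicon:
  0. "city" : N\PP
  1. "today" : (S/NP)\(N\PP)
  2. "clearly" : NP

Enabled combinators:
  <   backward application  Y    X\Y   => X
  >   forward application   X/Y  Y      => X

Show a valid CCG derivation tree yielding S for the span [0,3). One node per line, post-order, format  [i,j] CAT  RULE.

[0,1] N\PP  lex  "city"
[1,2] (S/NP)\(N\PP)  lex  "today"
[0,2] S/NP  <  k=1
[2,3] NP  lex  "clearly"
[0,3] S  >  k=2

[0,3] S   >
  [0,2] S/NP   <
    [0,1] "city" : N\PP
    [1,2] "today" : (S/NP)\(N\PP)
  [2,3] "clearly" : NP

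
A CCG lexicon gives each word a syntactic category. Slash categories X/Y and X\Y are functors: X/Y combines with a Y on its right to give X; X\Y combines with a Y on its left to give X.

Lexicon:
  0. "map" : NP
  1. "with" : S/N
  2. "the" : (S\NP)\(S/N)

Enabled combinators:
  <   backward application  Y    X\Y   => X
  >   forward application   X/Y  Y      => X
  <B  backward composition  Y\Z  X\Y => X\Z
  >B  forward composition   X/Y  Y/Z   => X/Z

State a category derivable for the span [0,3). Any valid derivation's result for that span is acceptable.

S

[0,3] S   <
  [0,1] "map" : NP
  [1,3] S\NP   <
    [1,2] "with" : S/N
    [2,3] "the" : (S\NP)\(S/N)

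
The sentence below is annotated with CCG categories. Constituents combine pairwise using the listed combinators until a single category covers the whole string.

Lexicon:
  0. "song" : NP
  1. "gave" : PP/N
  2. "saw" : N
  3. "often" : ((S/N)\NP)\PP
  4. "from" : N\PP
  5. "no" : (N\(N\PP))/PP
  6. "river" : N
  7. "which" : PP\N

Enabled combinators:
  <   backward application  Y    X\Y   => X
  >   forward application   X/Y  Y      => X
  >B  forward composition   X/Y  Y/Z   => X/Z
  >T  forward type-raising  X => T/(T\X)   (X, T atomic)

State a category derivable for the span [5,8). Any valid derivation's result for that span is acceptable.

[0,8] S   >
  [0,4] S/N   <
    [0,1] "song" : NP
    [1,4] (S/N)\NP   <
      [1,3] PP   >
        [1,2] "gave" : PP/N
        [2,3] "saw" : N
      [3,4] "often" : ((S/N)\NP)\PP
  [4,8] N   <
    [4,5] "from" : N\PP
    [5,8] N\(N\PP)   >
      [5,6] "no" : (N\(N\PP))/PP
      [6,8] PP   <
        [6,7] "river" : N
        [7,8] "which" : PP\N

N\(N\PP)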